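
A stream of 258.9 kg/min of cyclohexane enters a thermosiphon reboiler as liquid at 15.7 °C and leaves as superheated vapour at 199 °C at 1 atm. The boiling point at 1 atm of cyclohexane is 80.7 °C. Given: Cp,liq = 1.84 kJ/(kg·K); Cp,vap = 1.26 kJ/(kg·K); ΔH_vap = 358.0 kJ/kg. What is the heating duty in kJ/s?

Q = 2700 kJ/s

liquid 15.7→80.7 °C: 119.6 kJ/kg
vaporisation at 80.7 °C: 358 kJ/kg
vapour 80.7→199 °C: 149.06 kJ/kg
Δh = 119.6 + 358 + 149.06 = 626.66 kJ/kg
Q = ṁ·Δh = 258.9 kg/min × 626.66 kJ/kg = 162240 kJ/min
|Q| = 2704 kW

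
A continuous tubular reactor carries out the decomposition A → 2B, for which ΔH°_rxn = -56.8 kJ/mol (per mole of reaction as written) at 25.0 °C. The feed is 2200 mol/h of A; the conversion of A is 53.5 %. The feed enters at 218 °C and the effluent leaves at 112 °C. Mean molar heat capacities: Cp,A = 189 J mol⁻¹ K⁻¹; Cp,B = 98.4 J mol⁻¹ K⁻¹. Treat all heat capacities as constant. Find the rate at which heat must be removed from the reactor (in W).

Extent of reaction ξ = 0.535 × 2200 = 1177 mol/h
Reaction term: ξ·ΔH°_rxn = 1177 × -56.8 = -66854 kJ/h
Sensible, feed 218→25 °C: -80249 kJ/h
Outlet flows (mol/h): A 1023, B 2354
Sensible, products 25→112 °C: 36973 kJ/h
Q = ΔH = -110130 kJ/h = -30.592 kW
Heat removed = 30592 W

Q_out = 30600 W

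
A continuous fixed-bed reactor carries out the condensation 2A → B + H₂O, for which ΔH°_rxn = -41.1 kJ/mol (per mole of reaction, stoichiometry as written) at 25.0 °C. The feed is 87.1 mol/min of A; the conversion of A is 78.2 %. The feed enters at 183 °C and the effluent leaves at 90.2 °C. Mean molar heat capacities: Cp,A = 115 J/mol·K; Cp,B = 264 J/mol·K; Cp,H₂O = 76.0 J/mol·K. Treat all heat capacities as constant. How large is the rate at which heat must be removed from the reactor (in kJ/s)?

Q_out = 34.7 kJ/s

Extent of reaction ξ = 0.782 × 87.1 / 2 = 34.056 mol/min
Reaction term: ξ·ΔH°_rxn = 34.056 × -41.1 = -1399.7 kJ/min
Sensible, feed 183→25 °C: -1582.6 kJ/min
Outlet flows (mol/min): A 18.988, B 34.056, H₂O 34.056
Sensible, products 25→90.2 °C: 897.33 kJ/min
Q = ΔH = -2085 kJ/min = -34.75 kW
Heat removed = 34.75 kJ/s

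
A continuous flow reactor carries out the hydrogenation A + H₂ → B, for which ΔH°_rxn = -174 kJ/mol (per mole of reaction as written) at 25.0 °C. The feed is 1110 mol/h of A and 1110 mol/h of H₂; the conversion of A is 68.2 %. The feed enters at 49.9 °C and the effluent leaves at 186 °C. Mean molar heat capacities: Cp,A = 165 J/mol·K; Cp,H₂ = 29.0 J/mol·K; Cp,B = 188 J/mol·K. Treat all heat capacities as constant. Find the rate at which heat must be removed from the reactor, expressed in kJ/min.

Extent of reaction ξ = 0.682 × 1110 = 757.02 mol/h
Reaction term: ξ·ΔH°_rxn = 757.02 × -174 = -131720 kJ/h
Sensible, feed 49.9→25 °C: -5362 kJ/h
Outlet flows (mol/h): A 352.98, H₂ 352.98, B 757.02
Sensible, products 25→186 °C: 33938 kJ/h
Q = ΔH = -103140 kJ/h = -28.651 kW
Heat removed = 1719.1 kJ/min

Q_out = 1720 kJ/min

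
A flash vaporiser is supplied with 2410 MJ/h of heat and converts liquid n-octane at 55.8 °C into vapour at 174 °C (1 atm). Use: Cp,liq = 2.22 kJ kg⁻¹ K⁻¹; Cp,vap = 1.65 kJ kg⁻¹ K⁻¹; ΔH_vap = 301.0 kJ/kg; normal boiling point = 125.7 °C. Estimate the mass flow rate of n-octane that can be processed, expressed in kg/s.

ṁ = 1.25 kg/s

Δh = 2.22×(125.7−55.8) + 301.0 + 1.65×(174−125.7) = 535.87 kJ/kg
Q = 2410 MJ/h = 669.44 kJ/s = 669.44 kJ/s
ṁ = Q/Δh = 669.44 / 535.87 = 1.2493 kg/s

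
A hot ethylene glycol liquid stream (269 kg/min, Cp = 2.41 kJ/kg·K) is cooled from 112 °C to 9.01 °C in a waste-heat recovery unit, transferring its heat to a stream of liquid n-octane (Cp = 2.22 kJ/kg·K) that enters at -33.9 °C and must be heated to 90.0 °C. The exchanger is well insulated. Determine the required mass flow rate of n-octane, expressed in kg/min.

ṁ_c = 243 kg/min

Heat released by hot stream: Q = 269 × 2.41 × (112 − 9.01) = 66767 kJ/min
Energy balance on cold side (adiabatic exchanger): Q = ṁ_c·Cp_c·(T_c,out − T_c,in)
ṁ_c = 66767 / [2.22 × (90.0 − -33.9)] = 242.74 kg/min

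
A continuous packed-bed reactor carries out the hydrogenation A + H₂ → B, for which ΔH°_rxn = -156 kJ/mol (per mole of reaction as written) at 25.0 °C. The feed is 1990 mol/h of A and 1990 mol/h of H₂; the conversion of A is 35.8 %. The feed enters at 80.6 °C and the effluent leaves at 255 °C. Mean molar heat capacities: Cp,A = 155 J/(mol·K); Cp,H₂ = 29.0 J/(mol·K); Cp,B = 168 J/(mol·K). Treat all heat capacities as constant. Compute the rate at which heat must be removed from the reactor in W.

Extent of reaction ξ = 0.358 × 1990 = 712.42 mol/h
Reaction term: ξ·ΔH°_rxn = 712.42 × -156 = -111140 kJ/h
Sensible, feed 80.6→25 °C: -20358 kJ/h
Outlet flows (mol/h): A 1277.6, H₂ 1277.6, B 712.42
Sensible, products 25→255 °C: 81595 kJ/h
Q = ΔH = -49901 kJ/h = -13.861 kW
Heat removed = 13861 W

Q_out = 13900 W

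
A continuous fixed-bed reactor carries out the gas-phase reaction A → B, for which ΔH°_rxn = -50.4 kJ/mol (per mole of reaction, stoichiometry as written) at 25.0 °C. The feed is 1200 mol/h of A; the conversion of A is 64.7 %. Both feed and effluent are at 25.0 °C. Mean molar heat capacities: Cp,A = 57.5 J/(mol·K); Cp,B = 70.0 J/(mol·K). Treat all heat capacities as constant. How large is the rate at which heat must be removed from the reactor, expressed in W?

Q_out = 10900 W

Extent of reaction ξ = 0.647 × 1200 = 776.4 mol/h
Reaction term: ξ·ΔH°_rxn = 776.4 × -50.4 = -39131 kJ/h
Q = ΔH = -39131 kJ/h = -10.87 kW
Heat removed = 10870 W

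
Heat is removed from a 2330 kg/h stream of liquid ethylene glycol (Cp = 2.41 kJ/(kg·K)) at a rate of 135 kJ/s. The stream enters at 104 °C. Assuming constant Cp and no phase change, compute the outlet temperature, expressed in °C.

T_out = 17.5 °C

Q = 135 kJ/s = 486000 kJ/h
ΔT = Q/(ṁ·Cp) = 486000/(2330×2.41) = 86.549 K
T_out = 104 − 86.549 = 17.451 °C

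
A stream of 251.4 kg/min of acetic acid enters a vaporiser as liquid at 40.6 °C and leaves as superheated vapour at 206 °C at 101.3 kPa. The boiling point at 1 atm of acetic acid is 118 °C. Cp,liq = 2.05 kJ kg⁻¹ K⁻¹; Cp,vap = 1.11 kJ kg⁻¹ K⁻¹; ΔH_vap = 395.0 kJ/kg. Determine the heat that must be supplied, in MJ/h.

liquid 40.6→118 °C: 158.67 kJ/kg
vaporisation at 118 °C: 395 kJ/kg
vapour 118→206 °C: 97.68 kJ/kg
Δh = 158.67 + 395 + 97.68 = 651.35 kJ/kg
Q = ṁ·Δh = 251.4 kg/min × 651.35 kJ/kg = 163750 kJ/min
|Q| = 2729.2 kW = 9825 MJ/h

Q = 9820 MJ/h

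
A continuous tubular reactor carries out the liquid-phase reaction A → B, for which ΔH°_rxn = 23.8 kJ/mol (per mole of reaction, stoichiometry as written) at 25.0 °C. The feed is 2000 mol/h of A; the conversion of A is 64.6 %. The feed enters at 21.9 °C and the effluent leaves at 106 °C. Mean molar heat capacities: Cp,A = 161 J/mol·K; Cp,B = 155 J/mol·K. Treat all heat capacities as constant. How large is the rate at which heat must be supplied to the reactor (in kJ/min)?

Q_in = 953 kJ/min

Extent of reaction ξ = 0.646 × 2000 = 1292 mol/h
Reaction term: ξ·ΔH°_rxn = 1292 × 23.8 = 30750 kJ/h
Sensible, feed 21.9→25 °C: 998.2 kJ/h
Outlet flows (mol/h): A 708, B 1292
Sensible, products 25→106 °C: 25454 kJ/h
Q = ΔH = 57202 kJ/h = 15.889 kW
Heat supplied = 953.36 kJ/min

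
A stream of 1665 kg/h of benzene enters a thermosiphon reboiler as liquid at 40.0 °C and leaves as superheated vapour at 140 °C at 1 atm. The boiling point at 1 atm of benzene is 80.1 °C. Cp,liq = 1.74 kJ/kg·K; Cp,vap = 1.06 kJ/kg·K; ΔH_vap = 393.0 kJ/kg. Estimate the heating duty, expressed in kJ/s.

Q = 243 kJ/s

liquid 40.0→80.1 °C: 69.774 kJ/kg
vaporisation at 80.1 °C: 393 kJ/kg
vapour 80.1→140 °C: 63.494 kJ/kg
Δh = 69.774 + 393 + 63.494 = 526.27 kJ/kg
Q = ṁ·Δh = 1665 kg/h × 526.27 kJ/kg = 876240 kJ/h
|Q| = 243.4 kW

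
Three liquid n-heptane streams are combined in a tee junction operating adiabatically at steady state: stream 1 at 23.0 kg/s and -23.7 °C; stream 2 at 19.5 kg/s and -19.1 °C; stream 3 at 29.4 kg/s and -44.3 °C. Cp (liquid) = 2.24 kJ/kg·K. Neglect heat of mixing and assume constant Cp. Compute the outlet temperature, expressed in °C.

T_out = -30.9 °C

Energy balance with Q = 0: Σ ṁᵢCp,ᵢ(T_out − Tᵢ) = 0
T_out = Σ ṁᵢCp,ᵢTᵢ / Σ ṁᵢCp,ᵢ
      = -4972.7 / 161.06 = -30.876 °C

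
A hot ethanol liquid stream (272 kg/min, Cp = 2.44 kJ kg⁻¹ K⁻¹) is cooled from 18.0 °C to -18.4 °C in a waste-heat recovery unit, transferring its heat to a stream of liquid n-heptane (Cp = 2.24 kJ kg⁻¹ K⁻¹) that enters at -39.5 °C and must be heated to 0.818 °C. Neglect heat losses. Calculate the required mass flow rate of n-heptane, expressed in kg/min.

Heat released by hot stream: Q = 272 × 2.44 × (18.0 − -18.4) = 24158 kJ/min
Energy balance on cold side (adiabatic exchanger): Q = ṁ_c·Cp_c·(T_c,out − T_c,in)
ṁ_c = 24158 / [2.24 × (0.818 − -39.5)] = 267.49 kg/min

ṁ_c = 267 kg/min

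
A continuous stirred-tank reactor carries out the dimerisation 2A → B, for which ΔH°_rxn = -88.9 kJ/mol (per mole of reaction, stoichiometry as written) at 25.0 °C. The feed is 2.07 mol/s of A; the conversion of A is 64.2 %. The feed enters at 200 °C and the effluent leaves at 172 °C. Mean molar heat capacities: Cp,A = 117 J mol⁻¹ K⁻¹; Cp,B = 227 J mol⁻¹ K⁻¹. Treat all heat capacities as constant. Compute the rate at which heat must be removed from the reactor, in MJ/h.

Q_out = 240 MJ/h

Extent of reaction ξ = 0.642 × 2.07 / 2 = 0.66447 mol/s
Reaction term: ξ·ΔH°_rxn = 0.66447 × -88.9 = -59.071 kJ/s
Sensible, feed 200→25 °C: -42.383 kJ/s
Outlet flows (mol/s): A 0.74106, B 0.66447
Sensible, products 25→172 °C: 34.918 kJ/s
Q = ΔH = -66.536 kJ/s = -66.536 kW
Heat removed = 239.53 MJ/h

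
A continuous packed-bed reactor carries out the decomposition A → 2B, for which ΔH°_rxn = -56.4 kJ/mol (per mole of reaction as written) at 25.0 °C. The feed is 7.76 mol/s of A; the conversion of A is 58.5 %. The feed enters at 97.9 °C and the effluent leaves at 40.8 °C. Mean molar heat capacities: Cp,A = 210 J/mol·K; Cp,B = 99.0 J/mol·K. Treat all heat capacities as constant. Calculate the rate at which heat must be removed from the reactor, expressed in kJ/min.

Extent of reaction ξ = 0.585 × 7.76 = 4.5396 mol/s
Reaction term: ξ·ΔH°_rxn = 4.5396 × -56.4 = -256.03 kJ/s
Sensible, feed 97.9→25 °C: -118.8 kJ/s
Outlet flows (mol/s): A 3.2204, B 9.0792
Sensible, products 25→40.8 °C: 24.887 kJ/s
Q = ΔH = -349.94 kJ/s = -349.94 kW
Heat removed = 20997 kJ/min

Q_out = 21000 kJ/min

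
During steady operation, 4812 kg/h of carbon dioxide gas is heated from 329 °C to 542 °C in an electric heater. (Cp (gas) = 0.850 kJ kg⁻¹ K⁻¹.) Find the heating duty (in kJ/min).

Q = ṁ·Cp·ΔT = 4812 × 0.850 × (542 − 329) = 871210 kJ/h
Converting: 871210 / 3600 s = 242 kW
Heating duty = 14520 kJ/min

Q = 14500 kJ/min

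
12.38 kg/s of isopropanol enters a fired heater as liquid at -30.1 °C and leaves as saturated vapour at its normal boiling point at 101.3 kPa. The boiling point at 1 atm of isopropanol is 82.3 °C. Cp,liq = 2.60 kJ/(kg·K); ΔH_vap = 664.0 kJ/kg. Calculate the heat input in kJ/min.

liquid -30.1→82.3 °C: 292.24 kJ/kg
vaporisation at 82.3 °C: 664 kJ/kg
Δh = 292.24 + 664 = 956.24 kJ/kg
Q = ṁ·Δh = 12.38 kg/s × 956.24 kJ/kg = 11838 kJ/s
|Q| = 11838 kW = 710300 kJ/min

Q = 710000 kJ/min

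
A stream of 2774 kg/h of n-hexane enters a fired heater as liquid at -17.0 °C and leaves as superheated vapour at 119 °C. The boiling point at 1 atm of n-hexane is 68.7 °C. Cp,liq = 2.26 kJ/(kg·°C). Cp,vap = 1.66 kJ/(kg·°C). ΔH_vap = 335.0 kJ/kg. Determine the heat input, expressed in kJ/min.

liquid -17.0→68.7 °C: 193.68 kJ/kg
vaporisation at 68.7 °C: 335 kJ/kg
vapour 68.7→119 °C: 83.498 kJ/kg
Δh = 193.68 + 335 + 83.498 = 612.18 kJ/kg
Q = ṁ·Δh = 2774 kg/h × 612.18 kJ/kg = 1.6982e+06 kJ/h
|Q| = 471.72 kW = 28303 kJ/min

Q = 28300 kJ/min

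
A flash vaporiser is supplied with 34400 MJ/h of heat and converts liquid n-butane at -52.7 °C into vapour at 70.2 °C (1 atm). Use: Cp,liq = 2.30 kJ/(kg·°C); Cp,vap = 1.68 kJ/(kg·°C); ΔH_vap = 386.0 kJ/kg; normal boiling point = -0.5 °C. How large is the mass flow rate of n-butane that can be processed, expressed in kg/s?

Δh = 2.30×(-0.5−-52.7) + 386.0 + 1.68×(70.2−-0.5) = 624.84 kJ/kg
Q = 34400 MJ/h = 9555.6 kJ/s = 9555.6 kJ/s
ṁ = Q/Δh = 9555.6 / 624.84 = 15.293 kg/s

ṁ = 15.3 kg/s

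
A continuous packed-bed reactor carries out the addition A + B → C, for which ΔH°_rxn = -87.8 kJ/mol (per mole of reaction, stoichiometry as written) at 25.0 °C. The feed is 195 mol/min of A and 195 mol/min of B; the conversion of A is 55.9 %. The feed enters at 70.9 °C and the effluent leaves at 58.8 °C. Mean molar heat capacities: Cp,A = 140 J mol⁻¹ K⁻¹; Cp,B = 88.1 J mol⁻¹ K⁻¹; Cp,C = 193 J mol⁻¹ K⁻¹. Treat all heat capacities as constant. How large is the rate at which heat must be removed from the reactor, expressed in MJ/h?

Q_out = 614 MJ/h

Extent of reaction ξ = 0.559 × 195 = 109.01 mol/min
Reaction term: ξ·ΔH°_rxn = 109.01 × -87.8 = -9570.6 kJ/min
Sensible, feed 70.9→25 °C: -2041.6 kJ/min
Outlet flows (mol/min): A 85.995, B 85.995, C 109.01
Sensible, products 25→58.8 °C: 1374.1 kJ/min
Q = ΔH = -10238 kJ/min = -170.64 kW
Heat removed = 614.29 MJ/h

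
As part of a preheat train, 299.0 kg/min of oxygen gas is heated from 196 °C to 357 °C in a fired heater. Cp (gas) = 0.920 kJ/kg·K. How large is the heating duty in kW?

Q = ṁ·Cp·ΔT = 299.0 × 0.920 × (357 − 196) = 44288 kJ/min
Converting: 44288 / 60 s = 738.13 kW

Q = 738 kW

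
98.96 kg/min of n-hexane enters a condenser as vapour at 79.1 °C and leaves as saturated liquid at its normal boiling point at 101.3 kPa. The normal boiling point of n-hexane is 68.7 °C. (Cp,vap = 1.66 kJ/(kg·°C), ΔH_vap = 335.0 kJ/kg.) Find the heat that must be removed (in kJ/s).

vapour 79.1→68.7 °C: -17.264 kJ/kg
condensation at 68.7 °C: -335 kJ/kg
Δh = -17.264 + -335 = -352.26 kJ/kg
Q = ṁ·Δh = 98.96 kg/min × -352.26 kJ/kg = -34860 kJ/min
|Q| = 581 kW

Q_c = 581 kJ/s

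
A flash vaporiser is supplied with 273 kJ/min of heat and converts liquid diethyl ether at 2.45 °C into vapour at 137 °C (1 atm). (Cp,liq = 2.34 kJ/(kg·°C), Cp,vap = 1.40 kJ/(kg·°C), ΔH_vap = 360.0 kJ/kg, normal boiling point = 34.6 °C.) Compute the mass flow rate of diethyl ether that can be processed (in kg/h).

Δh = 2.34×(34.6−2.45) + 360.0 + 1.40×(137−34.6) = 578.59 kJ/kg
Q = 273 kJ/min = 4.55 kJ/s = 16380 kJ/h
ṁ = Q/Δh = 16380 / 578.59 = 28.31 kg/h

ṁ = 28.3 kg/h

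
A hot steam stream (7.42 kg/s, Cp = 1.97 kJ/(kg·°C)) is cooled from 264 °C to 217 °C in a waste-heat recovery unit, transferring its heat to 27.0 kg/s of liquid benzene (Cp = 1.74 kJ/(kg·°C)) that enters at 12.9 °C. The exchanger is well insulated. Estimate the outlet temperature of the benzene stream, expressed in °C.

Heat released by hot stream: Q = 7.42 × 1.97 × (264 − 217) = 687.02 kJ/s
Energy balance on cold side (adiabatic exchanger): Q = ṁ_c·Cp_c·(T_c,out − T_c,in)
T_c,out = 12.9 + 687.02/(27.0 × 1.74) = 27.524 °C

T_c,out = 27.5 °C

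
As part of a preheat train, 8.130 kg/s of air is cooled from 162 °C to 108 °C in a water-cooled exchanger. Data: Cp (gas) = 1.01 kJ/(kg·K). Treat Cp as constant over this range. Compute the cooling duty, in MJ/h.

Q_c = 1600 MJ/h

Q = ṁ·Cp·ΔT = 8.130 × 1.01 × (108 − 162) = -443.41 kJ/s
Cooling duty = 1596.3 MJ/h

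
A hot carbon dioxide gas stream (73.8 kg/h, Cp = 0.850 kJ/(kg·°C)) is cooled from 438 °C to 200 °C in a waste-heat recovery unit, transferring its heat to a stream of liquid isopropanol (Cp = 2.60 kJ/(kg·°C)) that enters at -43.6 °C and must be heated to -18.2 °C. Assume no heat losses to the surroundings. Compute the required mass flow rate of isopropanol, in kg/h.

Heat released by hot stream: Q = 73.8 × 0.850 × (438 − 200) = 14930 kJ/h
Energy balance on cold side (adiabatic exchanger): Q = ṁ_c·Cp_c·(T_c,out − T_c,in)
ṁ_c = 14930 / [2.60 × (-18.2 − -43.6)] = 226.07 kg/h

ṁ_c = 226 kg/h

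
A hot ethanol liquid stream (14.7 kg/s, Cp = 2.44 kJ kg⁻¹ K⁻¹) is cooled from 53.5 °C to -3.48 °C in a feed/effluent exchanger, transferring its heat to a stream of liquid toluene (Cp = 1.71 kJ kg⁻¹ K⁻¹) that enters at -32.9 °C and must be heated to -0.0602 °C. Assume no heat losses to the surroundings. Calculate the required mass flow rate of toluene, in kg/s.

Heat released by hot stream: Q = 14.7 × 2.44 × (53.5 − -3.48) = 2043.8 kJ/s
Energy balance on cold side (adiabatic exchanger): Q = ṁ_c·Cp_c·(T_c,out − T_c,in)
ṁ_c = 2043.8 / [1.71 × (-0.0602 − -32.9)] = 36.394 kg/s

ṁ_c = 36.4 kg/s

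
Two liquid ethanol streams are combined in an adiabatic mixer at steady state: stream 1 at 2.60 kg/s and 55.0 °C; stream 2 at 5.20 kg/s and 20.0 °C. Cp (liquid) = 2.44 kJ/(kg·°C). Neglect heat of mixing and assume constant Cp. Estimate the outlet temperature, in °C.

No heat crosses the boundary, so H_out = H_in.
T_out = Σ ṁᵢCp,ᵢTᵢ / Σ ṁᵢCp,ᵢ
      = 602.68 / 19.032 = 31.667 °C

T_out = 31.7 °C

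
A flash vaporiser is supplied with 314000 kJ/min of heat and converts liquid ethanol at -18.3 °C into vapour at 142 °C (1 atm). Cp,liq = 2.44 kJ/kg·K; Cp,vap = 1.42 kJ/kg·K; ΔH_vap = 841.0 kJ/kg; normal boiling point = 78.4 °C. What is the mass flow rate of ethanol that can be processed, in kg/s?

ṁ = 4.48 kg/s

Δh = 2.44×(78.4−-18.3) + 841.0 + 1.42×(142−78.4) = 1167.3 kJ/kg
Q = 314000 kJ/min = 5233.3 kJ/s = 5233.3 kJ/s
ṁ = Q/Δh = 5233.3 / 1167.3 = 4.4834 kg/s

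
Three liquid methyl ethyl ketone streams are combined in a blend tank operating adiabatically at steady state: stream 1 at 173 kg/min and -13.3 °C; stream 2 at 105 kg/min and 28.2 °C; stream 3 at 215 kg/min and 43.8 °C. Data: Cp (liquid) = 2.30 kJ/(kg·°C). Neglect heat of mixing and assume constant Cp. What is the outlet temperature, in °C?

T_out = 20.4 °C

No heat crosses the boundary, so H_out = H_in.
T_out = Σ ṁᵢCp,ᵢTᵢ / Σ ṁᵢCp,ᵢ
      = 23177 / 1133.9 = 20.44 °C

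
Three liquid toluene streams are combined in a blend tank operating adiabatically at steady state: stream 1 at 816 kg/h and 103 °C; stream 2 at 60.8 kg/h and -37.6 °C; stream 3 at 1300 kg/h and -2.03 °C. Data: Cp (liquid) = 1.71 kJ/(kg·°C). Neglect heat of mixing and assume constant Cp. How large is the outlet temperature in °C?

Adiabatic, steady state ⇒ Σ ṁᵢCp,ᵢ(T_out − Tᵢ) = 0
T_out = Σ ṁᵢCp,ᵢTᵢ / Σ ṁᵢCp,ᵢ
      = 135300 / 3722.3 = 36.348 °C

T_out = 36.3 °C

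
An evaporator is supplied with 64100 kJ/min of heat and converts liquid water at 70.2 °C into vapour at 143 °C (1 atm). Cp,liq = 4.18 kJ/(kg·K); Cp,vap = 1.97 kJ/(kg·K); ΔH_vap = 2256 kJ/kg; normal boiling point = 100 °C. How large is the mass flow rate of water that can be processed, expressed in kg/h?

ṁ = 1560 kg/h

Δh = 4.18×(100−70.2) + 2256 + 1.97×(143−100) = 2465.3 kJ/kg
Q = 64100 kJ/min = 1068.3 kJ/s = 3.846e+06 kJ/h
ṁ = Q/Δh = 3.846e+06 / 2465.3 = 1560.1 kg/h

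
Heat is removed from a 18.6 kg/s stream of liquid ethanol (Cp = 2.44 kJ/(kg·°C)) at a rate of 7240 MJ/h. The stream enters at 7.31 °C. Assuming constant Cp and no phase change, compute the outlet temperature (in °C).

T_out = -37.0 °C

Q = 7240 MJ/h = 2011.1 kJ/s
ΔT = Q/(ṁ·Cp) = 2011.1/(18.6×2.44) = 44.313 K
T_out = 7.31 − 44.313 = -37.003 °C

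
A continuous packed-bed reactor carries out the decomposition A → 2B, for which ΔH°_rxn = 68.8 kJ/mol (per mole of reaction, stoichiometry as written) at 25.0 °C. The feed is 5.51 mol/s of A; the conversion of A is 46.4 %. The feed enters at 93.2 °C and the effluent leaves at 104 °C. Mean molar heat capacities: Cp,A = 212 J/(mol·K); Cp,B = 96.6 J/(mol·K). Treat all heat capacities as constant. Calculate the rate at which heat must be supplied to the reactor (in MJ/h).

Q_in = 665 MJ/h

Extent of reaction ξ = 0.464 × 5.51 = 2.5566 mol/s
Reaction term: ξ·ΔH°_rxn = 2.5566 × 68.8 = 175.9 kJ/s
Sensible, feed 93.2→25 °C: -79.666 kJ/s
Outlet flows (mol/s): A 2.9534, B 5.1133
Sensible, products 25→104 °C: 88.484 kJ/s
Q = ΔH = 184.72 kJ/s = 184.72 kW
Heat supplied = 664.98 MJ/h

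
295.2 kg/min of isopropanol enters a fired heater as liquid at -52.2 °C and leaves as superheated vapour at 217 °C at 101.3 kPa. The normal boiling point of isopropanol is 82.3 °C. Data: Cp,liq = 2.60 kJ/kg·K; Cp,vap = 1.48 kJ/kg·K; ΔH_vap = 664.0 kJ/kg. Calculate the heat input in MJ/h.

Q = 21500 MJ/h

liquid -52.2→82.3 °C: 349.7 kJ/kg
vaporisation at 82.3 °C: 664 kJ/kg
vapour 82.3→217 °C: 199.36 kJ/kg
Δh = 349.7 + 664 + 199.36 = 1213.1 kJ/kg
Q = ṁ·Δh = 295.2 kg/min × 1213.1 kJ/kg = 358090 kJ/min
|Q| = 5968.2 kW = 21486 MJ/h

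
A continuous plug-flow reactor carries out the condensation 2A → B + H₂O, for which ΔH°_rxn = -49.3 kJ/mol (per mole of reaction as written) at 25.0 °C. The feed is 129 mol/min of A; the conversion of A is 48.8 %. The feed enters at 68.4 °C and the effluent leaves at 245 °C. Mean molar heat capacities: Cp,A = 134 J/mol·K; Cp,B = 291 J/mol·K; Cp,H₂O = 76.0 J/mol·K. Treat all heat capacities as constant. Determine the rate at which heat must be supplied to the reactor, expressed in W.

Extent of reaction ξ = 0.488 × 129 / 2 = 31.476 mol/min
Reaction term: ξ·ΔH°_rxn = 31.476 × -49.3 = -1551.8 kJ/min
Sensible, feed 68.4→25 °C: -750.21 kJ/min
Outlet flows (mol/min): A 66.048, B 31.476, H₂O 31.476
Sensible, products 25→245 °C: 4488.5 kJ/min
Q = ΔH = 2186.5 kJ/min = 36.441 kW
Heat supplied = 36441 W

Q_in = 36400 W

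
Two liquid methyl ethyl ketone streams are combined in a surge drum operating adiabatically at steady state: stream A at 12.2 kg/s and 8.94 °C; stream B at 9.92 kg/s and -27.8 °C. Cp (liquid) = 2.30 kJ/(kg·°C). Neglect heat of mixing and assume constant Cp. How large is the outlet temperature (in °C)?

Adiabatic, steady state ⇒ Σ ṁᵢCp,ᵢ(T_out − Tᵢ) = 0
T_out = Σ ṁᵢCp,ᵢTᵢ / Σ ṁᵢCp,ᵢ
      = -383.43 / 50.876 = -7.5365 °C

T_out = -7.54 °C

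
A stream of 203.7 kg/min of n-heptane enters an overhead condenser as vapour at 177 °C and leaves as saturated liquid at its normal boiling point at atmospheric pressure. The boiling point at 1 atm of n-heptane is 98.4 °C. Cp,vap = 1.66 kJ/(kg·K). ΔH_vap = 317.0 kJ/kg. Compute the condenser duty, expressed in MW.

vapour 177→98.4 °C: -130.48 kJ/kg
condensation at 98.4 °C: -317 kJ/kg
Δh = -130.48 + -317 = -447.48 kJ/kg
Q = ṁ·Δh = 203.7 kg/min × -447.48 kJ/kg = -91151 kJ/min
|Q| = 1519.2 kW = 1.5192 MW

Q_c = 1.52 MW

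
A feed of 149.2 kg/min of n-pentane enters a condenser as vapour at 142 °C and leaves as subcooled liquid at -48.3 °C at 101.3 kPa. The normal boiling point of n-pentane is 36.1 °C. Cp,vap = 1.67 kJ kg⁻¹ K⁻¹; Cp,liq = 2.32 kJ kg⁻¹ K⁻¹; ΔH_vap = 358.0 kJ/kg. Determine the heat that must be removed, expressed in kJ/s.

vapour 142→36.1 °C: -176.85 kJ/kg
condensation at 36.1 °C: -358 kJ/kg
liquid 36.1→-48.3 °C: -195.81 kJ/kg
Δh = -176.85 + -358 + -195.81 = -730.66 kJ/kg
Q = ṁ·Δh = 149.2 kg/min × -730.66 kJ/kg = -109010 kJ/min
|Q| = 1816.9 kW

Q_c = 1820 kJ/s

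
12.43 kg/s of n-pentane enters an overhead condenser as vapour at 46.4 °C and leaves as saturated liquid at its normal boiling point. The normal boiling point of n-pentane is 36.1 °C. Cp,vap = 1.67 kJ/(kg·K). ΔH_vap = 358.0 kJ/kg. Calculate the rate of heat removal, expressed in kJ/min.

Q_c = 280000 kJ/min

vapour 46.4→36.1 °C: -17.201 kJ/kg
condensation at 36.1 °C: -358 kJ/kg
Δh = -17.201 + -358 = -375.2 kJ/kg
Q = ṁ·Δh = 12.43 kg/s × -375.2 kJ/kg = -4663.7 kJ/s
|Q| = 4663.7 kW = 279820 kJ/min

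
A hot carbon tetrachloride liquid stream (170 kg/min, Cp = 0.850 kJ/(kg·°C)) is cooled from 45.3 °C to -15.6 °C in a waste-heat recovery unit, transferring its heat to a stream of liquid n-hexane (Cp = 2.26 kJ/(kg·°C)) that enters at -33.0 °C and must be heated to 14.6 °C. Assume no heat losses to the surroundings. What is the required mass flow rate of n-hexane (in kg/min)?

ṁ_c = 81.8 kg/min

Heat released by hot stream: Q = 170 × 0.850 × (45.3 − -15.6) = 8800 kJ/min
Energy balance on cold side (adiabatic exchanger): Q = ṁ_c·Cp_c·(T_c,out − T_c,in)
ṁ_c = 8800 / [2.26 × (14.6 − -33.0)] = 81.803 kg/min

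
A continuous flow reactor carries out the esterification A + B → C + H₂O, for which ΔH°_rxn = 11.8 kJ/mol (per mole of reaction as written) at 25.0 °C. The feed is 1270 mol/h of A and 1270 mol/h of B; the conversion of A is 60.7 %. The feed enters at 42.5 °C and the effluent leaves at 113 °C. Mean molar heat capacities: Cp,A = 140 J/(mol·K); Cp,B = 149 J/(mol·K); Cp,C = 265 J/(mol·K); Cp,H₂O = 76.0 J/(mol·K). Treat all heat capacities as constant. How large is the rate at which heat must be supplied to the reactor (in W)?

Q_in = 10700 W

Extent of reaction ξ = 0.607 × 1270 = 770.89 mol/h
Reaction term: ξ·ΔH°_rxn = 770.89 × 11.8 = 9096.5 kJ/h
Sensible, feed 42.5→25 °C: -6423 kJ/h
Outlet flows (mol/h): A 499.11, B 499.11, C 770.89, H₂O 770.89
Sensible, products 25→113 °C: 35826 kJ/h
Q = ΔH = 38500 kJ/h = 10.694 kW
Heat supplied = 10694 W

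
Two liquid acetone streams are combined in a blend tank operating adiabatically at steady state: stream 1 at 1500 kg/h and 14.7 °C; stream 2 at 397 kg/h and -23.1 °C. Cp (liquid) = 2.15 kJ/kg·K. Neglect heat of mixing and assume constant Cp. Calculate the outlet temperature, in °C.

T_out = 6.79 °C

No heat crosses the boundary, so H_out = H_in.
Σ ṁᵢCp,ᵢTᵢ = 1500×2.15×14.7 + 397×2.15×-23.1 = 27690
Σ ṁᵢCp,ᵢ = 1500×2.15 + 397×2.15 = 4078.6
T_out = 27690 / 4078.6 = 6.7893 °C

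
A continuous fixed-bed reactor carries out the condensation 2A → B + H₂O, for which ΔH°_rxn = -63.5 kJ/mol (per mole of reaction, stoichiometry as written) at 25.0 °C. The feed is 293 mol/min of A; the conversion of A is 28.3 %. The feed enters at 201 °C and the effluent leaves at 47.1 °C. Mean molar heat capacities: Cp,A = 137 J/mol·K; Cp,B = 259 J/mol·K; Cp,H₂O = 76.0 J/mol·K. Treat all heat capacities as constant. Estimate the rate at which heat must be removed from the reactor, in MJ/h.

Extent of reaction ξ = 0.283 × 293 / 2 = 41.459 mol/min
Reaction term: ξ·ΔH°_rxn = 41.459 × -63.5 = -2632.7 kJ/min
Sensible, feed 201→25 °C: -7064.8 kJ/min
Outlet flows (mol/min): A 210.08, B 41.459, H₂O 41.459
Sensible, products 25→47.1 °C: 943.01 kJ/min
Q = ΔH = -8754.5 kJ/min = -145.91 kW
Heat removed = 525.27 MJ/h

Q_out = 525 MJ/h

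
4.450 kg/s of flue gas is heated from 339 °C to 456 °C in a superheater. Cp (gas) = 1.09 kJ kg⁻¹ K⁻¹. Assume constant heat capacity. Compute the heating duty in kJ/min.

Q = 34100 kJ/min

Q = ṁ·Cp·ΔT = 4.450 × 1.09 × (456 − 339) = 567.51 kJ/s
Heating duty = 34051 kJ/min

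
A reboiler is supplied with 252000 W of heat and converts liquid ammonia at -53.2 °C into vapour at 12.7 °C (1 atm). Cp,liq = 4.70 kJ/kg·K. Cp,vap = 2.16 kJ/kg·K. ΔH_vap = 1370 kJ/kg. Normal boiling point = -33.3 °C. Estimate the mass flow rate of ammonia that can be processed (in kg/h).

ṁ = 580 kg/h

Δh = 4.70×(-33.3−-53.2) + 1370 + 2.16×(12.7−-33.3) = 1562.9 kJ/kg
Q = 252000 W = 252 kJ/s = 907200 kJ/h
ṁ = Q/Δh = 907200 / 1562.9 = 580.46 kg/h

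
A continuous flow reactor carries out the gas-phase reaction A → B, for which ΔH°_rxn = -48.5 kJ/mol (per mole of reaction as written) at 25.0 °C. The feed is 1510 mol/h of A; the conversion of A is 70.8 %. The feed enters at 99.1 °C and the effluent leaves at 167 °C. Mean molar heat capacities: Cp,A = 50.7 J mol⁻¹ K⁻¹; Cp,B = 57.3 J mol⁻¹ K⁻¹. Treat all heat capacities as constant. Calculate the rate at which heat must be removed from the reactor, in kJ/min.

Extent of reaction ξ = 0.708 × 1510 = 1069.1 mol/h
Reaction term: ξ·ΔH°_rxn = 1069.1 × -48.5 = -51850 kJ/h
Sensible, feed 99.1→25 °C: -5672.9 kJ/h
Outlet flows (mol/h): A 440.92, B 1069.1
Sensible, products 25→167 °C: 11873 kJ/h
Q = ΔH = -45650 kJ/h = -12.681 kW
Heat removed = 760.84 kJ/min

Q_out = 761 kJ/min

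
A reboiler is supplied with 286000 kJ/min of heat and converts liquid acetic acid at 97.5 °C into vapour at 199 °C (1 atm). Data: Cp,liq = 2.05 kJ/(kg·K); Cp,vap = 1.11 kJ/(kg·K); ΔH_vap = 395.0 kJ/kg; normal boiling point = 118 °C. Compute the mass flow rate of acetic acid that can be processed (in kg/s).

ṁ = 9.05 kg/s

Δh = 2.05×(118−97.5) + 395.0 + 1.11×(199−118) = 526.93 kJ/kg
Q = 286000 kJ/min = 4766.7 kJ/s = 4766.7 kJ/s
ṁ = Q/Δh = 4766.7 / 526.93 = 9.046 kg/s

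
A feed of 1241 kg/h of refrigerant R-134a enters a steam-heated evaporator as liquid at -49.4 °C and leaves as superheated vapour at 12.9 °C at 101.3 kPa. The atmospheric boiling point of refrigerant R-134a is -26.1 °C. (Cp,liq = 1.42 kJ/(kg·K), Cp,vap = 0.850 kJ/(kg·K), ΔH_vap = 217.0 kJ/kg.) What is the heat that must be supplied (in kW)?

Q = 97.6 kW

liquid -49.4→-26.1 °C: 33.086 kJ/kg
vaporisation at -26.1 °C: 217 kJ/kg
vapour -26.1→12.9 °C: 33.15 kJ/kg
Δh = 33.086 + 217 + 33.15 = 283.24 kJ/kg
Q = ṁ·Δh = 1241 kg/h × 283.24 kJ/kg = 351500 kJ/h
|Q| = 97.638 kW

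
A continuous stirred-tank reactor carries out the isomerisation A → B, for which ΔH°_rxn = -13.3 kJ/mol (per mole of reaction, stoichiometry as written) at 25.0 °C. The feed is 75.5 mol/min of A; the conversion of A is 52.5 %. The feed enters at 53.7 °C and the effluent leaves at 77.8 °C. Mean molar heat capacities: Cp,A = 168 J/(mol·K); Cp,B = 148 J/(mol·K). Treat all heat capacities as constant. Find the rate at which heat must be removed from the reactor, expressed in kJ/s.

Q_out = 4.39 kJ/s

Extent of reaction ξ = 0.525 × 75.5 = 39.638 mol/min
Reaction term: ξ·ΔH°_rxn = 39.638 × -13.3 = -527.18 kJ/min
Sensible, feed 53.7→25 °C: -364.03 kJ/min
Outlet flows (mol/min): A 35.862, B 39.638
Sensible, products 25→77.8 °C: 627.86 kJ/min
Q = ΔH = -263.35 kJ/min = -4.3892 kW
Heat removed = 4.3892 kJ/s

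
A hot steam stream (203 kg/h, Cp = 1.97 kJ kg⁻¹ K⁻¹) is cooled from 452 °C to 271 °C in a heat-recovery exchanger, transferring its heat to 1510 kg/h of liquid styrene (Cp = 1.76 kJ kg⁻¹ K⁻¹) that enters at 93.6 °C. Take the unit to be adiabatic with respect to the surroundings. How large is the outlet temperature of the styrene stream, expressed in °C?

Heat released by hot stream: Q = 203 × 1.97 × (452 − 271) = 72384 kJ/h
Energy balance on cold side (adiabatic exchanger): Q = ṁ_c·Cp_c·(T_c,out − T_c,in)
T_c,out = 93.6 + 72384/(1510 × 1.76) = 120.84 °C

T_c,out = 121 °C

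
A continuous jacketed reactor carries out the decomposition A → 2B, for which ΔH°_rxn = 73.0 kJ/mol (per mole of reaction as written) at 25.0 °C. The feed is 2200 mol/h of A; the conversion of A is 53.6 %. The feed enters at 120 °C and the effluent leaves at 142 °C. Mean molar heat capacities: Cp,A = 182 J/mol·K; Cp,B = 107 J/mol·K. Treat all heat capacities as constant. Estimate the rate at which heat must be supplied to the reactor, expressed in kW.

Q_in = 27.6 kW

Extent of reaction ξ = 0.536 × 2200 = 1179.2 mol/h
Reaction term: ξ·ΔH°_rxn = 1179.2 × 73.0 = 86082 kJ/h
Sensible, feed 120→25 °C: -38038 kJ/h
Outlet flows (mol/h): A 1020.8, B 2358.4
Sensible, products 25→142 °C: 51262 kJ/h
Q = ΔH = 99305 kJ/h = 27.585 kW
Heat supplied = 27.585 kW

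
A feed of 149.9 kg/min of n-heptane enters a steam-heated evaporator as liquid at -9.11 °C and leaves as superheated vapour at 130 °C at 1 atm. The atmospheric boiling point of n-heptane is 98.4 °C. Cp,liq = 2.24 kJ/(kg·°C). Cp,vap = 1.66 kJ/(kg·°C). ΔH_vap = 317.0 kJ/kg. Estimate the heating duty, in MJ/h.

liquid -9.11→98.4 °C: 240.82 kJ/kg
vaporisation at 98.4 °C: 317 kJ/kg
vapour 98.4→130 °C: 52.456 kJ/kg
Δh = 240.82 + 317 + 52.456 = 610.28 kJ/kg
Q = ṁ·Δh = 149.9 kg/min × 610.28 kJ/kg = 91481 kJ/min
|Q| = 1524.7 kW = 5488.8 MJ/h

Q = 5490 MJ/h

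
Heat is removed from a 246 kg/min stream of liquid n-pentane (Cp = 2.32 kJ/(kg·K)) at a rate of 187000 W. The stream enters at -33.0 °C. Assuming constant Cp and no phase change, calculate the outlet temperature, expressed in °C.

Q = 187000 W = 11220 kJ/min
ΔT = Q/(ṁ·Cp) = 11220/(246×2.32) = 19.659 K
T_out = -33.0 − 19.659 = -52.659 °C

T_out = -52.7 °C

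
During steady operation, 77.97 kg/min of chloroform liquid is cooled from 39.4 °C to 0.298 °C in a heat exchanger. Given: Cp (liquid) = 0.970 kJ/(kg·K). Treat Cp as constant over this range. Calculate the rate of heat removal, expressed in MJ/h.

Q = ṁ·Cp·ΔT = 77.97 × 0.970 × (0.298 − 39.4) = -2957.3 kJ/min
Converting: 2957.3 / 60 s = 49.289 kW
Cooling duty = 177.44 MJ/h

Q_c = 177 MJ/h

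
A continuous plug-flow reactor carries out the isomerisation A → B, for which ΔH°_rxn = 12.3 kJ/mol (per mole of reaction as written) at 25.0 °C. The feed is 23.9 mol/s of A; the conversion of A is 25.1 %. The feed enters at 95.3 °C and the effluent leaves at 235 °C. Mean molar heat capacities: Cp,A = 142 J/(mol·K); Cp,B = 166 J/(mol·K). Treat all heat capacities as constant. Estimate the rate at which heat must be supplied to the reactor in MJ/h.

Q_in = 2080 MJ/h

Extent of reaction ξ = 0.251 × 23.9 = 5.9989 mol/s
Reaction term: ξ·ΔH°_rxn = 5.9989 × 12.3 = 73.786 kJ/s
Sensible, feed 95.3→25 °C: -238.58 kJ/s
Outlet flows (mol/s): A 17.901, B 5.9989
Sensible, products 25→235 °C: 742.93 kJ/s
Q = ΔH = 578.13 kJ/s = 578.13 kW
Heat supplied = 2081.3 MJ/h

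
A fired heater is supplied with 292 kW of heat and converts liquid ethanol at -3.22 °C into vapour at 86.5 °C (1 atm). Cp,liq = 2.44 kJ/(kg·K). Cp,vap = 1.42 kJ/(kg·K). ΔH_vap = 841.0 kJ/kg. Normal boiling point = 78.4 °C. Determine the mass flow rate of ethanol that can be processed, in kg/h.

ṁ = 1000 kg/h

Δh = 2.44×(78.4−-3.22) + 841.0 + 1.42×(86.5−78.4) = 1051.7 kJ/kg
Q = 292 kW = 292 kJ/s = 1.0512e+06 kJ/h
ṁ = Q/Δh = 1.0512e+06 / 1051.7 = 999.57 kg/h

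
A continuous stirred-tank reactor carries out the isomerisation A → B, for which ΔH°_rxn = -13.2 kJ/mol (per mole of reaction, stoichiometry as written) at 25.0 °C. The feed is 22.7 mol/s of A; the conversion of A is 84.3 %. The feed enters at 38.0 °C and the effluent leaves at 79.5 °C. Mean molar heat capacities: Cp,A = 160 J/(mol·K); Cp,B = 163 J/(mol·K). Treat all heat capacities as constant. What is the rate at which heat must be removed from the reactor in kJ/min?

Q_out = 5920 kJ/min

Extent of reaction ξ = 0.843 × 22.7 = 19.136 mol/s
Reaction term: ξ·ΔH°_rxn = 19.136 × -13.2 = -252.6 kJ/s
Sensible, feed 38.0→25 °C: -47.216 kJ/s
Outlet flows (mol/s): A 3.5639, B 19.136
Sensible, products 25→79.5 °C: 201.07 kJ/s
Q = ΔH = -98.74 kJ/s = -98.74 kW
Heat removed = 5924.4 kJ/min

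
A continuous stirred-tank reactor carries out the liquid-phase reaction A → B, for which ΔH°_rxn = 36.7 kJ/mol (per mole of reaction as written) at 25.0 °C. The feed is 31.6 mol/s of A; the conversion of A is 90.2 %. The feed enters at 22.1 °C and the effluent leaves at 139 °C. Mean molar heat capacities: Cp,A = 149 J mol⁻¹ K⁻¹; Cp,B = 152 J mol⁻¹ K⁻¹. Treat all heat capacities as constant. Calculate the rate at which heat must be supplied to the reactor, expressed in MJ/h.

Q_in = 5780 MJ/h

Extent of reaction ξ = 0.902 × 31.6 = 28.503 mol/s
Reaction term: ξ·ΔH°_rxn = 28.503 × 36.7 = 1046.1 kJ/s
Sensible, feed 22.1→25 °C: 13.654 kJ/s
Outlet flows (mol/s): A 3.0968, B 28.503
Sensible, products 25→139 °C: 546.51 kJ/s
Q = ΔH = 1606.2 kJ/s = 1606.2 kW
Heat supplied = 5782.4 MJ/h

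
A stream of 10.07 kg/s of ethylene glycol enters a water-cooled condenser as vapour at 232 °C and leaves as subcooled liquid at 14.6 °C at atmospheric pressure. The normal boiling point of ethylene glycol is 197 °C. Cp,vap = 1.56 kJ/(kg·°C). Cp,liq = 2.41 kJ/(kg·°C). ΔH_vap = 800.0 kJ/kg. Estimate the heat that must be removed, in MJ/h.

vapour 232→197 °C: -54.6 kJ/kg
condensation at 197 °C: -800 kJ/kg
liquid 197→14.6 °C: -439.58 kJ/kg
Δh = -54.6 + -800 + -439.58 = -1294.2 kJ/kg
Q = ṁ·Δh = 10.07 kg/s × -1294.2 kJ/kg = -13032 kJ/s
|Q| = 13032 kW = 46917 MJ/h

Q_c = 46900 MJ/h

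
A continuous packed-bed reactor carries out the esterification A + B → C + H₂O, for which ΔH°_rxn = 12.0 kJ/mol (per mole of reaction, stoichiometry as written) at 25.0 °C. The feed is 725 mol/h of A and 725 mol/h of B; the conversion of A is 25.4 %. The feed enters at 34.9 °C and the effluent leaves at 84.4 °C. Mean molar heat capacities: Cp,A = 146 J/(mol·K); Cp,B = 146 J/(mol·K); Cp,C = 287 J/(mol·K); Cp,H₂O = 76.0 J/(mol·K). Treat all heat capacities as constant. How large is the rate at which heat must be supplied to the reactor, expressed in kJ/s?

Extent of reaction ξ = 0.254 × 725 = 184.15 mol/h
Reaction term: ξ·ΔH°_rxn = 184.15 × 12.0 = 2209.8 kJ/h
Sensible, feed 34.9→25 °C: -2095.8 kJ/h
Outlet flows (mol/h): A 540.85, B 540.85, C 184.15, H₂O 184.15
Sensible, products 25→84.4 °C: 13352 kJ/h
Q = ΔH = 13466 kJ/h = 3.7404 kW
Heat supplied = 3.7404 kJ/s

Q_in = 3.74 kJ/s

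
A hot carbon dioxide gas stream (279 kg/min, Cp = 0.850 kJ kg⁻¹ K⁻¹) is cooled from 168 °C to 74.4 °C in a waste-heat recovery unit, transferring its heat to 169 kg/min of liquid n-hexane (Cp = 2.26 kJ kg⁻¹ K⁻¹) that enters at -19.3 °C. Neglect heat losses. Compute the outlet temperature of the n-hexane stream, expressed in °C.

Heat released by hot stream: Q = 279 × 0.850 × (168 − 74.4) = 22197 kJ/min
Energy balance on cold side (adiabatic exchanger): Q = ṁ_c·Cp_c·(T_c,out − T_c,in)
T_c,out = -19.3 + 22197/(169 × 2.26) = 38.817 °C

T_c,out = 38.8 °C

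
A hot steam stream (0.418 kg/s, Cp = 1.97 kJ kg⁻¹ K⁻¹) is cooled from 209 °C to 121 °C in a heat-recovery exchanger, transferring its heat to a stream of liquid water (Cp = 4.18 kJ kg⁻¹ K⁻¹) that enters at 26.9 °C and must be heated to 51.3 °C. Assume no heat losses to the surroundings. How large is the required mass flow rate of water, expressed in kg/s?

Heat released by hot stream: Q = 0.418 × 1.97 × (209 − 121) = 72.464 kJ/s
Energy balance on cold side (adiabatic exchanger): Q = ṁ_c·Cp_c·(T_c,out − T_c,in)
ṁ_c = 72.464 / [4.18 × (51.3 − 26.9)] = 0.71049 kg/s

ṁ_c = 0.710 kg/s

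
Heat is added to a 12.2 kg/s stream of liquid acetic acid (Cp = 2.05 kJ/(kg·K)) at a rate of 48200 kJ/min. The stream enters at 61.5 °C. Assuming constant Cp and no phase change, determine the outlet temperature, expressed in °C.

T_out = 93.6 °C

Q = 48200 kJ/min = 803.33 kJ/s
ΔT = Q/(ṁ·Cp) = 803.33/(12.2×2.05) = 32.12 K
T_out = 61.5 + 32.12 = 93.62 °C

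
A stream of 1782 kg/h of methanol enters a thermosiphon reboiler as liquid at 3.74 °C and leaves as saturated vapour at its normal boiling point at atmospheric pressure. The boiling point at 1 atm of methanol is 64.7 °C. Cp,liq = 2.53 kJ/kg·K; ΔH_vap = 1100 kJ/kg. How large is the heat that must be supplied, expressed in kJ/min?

liquid 3.74→64.7 °C: 154.23 kJ/kg
vaporisation at 64.7 °C: 1100 kJ/kg
Δh = 154.23 + 1100 = 1254.2 kJ/kg
Q = ṁ·Δh = 1782 kg/h × 1254.2 kJ/kg = 2.235e+06 kJ/h
|Q| = 620.84 kW = 37251 kJ/min

Q = 37300 kJ/min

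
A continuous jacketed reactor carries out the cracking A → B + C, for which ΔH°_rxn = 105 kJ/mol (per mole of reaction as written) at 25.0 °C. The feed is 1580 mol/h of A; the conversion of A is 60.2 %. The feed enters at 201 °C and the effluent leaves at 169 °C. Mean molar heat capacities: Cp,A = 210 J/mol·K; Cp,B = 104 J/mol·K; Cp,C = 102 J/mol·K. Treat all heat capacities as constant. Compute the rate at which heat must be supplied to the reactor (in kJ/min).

Extent of reaction ξ = 0.602 × 1580 = 951.16 mol/h
Reaction term: ξ·ΔH°_rxn = 951.16 × 105 = 99872 kJ/h
Sensible, feed 201→25 °C: -58397 kJ/h
Outlet flows (mol/h): A 628.84, B 951.16, C 951.16
Sensible, products 25→169 °C: 47231 kJ/h
Q = ΔH = 88706 kJ/h = 24.641 kW
Heat supplied = 1478.4 kJ/min

Q_in = 1480 kJ/min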